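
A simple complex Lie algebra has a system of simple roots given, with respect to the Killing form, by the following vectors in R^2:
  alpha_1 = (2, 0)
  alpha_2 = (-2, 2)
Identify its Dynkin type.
Compute the Cartan integers a_ij = 2(alpha_i, alpha_j)/(alpha_j, alpha_j); the resulting 2x2 Cartan matrix is
[[2, -1], [-2, 2]].
The roots have two lengths (squared-length ratio 2:1); the short ones are alpha_{1}. The associated Dynkin diagram is a chain of 2 nodes with a double edge at one end; the terminal node there is the unique short simple root (B_2), so the type is B_2 (the algebra so(5)).

type B_2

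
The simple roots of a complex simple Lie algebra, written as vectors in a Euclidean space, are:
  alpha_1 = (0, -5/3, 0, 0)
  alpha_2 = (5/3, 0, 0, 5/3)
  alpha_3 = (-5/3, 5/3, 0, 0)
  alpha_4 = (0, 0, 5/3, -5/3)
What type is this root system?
type B_4

Compute the Cartan integers a_ij = 2(alpha_i, alpha_j)/(alpha_j, alpha_j); the resulting 4x4 Cartan matrix is
[[2, 0, -1, 0], [0, 2, -1, -1], [-2, -1, 2, 0], [0, -1, 0, 2]].
The roots have two lengths (squared-length ratio 2:1); the short ones are alpha_{1}. The associated Dynkin diagram is a chain of 4 nodes with a double edge at one end; the terminal node there is the unique short simple root (B_4), so the type is B_4 (the algebra so(9)).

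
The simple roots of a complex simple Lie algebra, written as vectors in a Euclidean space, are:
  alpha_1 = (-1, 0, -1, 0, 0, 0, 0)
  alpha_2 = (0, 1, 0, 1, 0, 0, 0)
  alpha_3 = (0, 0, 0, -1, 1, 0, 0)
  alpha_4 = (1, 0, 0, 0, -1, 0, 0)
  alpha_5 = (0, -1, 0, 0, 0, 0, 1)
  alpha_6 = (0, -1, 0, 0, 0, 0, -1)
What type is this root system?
D6

Compute the Cartan integers a_ij = 2(alpha_i, alpha_j)/(alpha_j, alpha_j); the resulting 6x6 Cartan matrix is
[[2, 0, 0, -1, 0, 0], [0, 2, -1, 0, -1, -1], [0, -1, 2, -1, 0, 0], [-1, 0, -1, 2, 0, 0], [0, -1, 0, 0, 2, 0], [0, -1, 0, 0, 0, 2]].
All simple roots have the same length, so the diagram is simply laced. The associated Dynkin diagram is a chain of 4 nodes with a fork of two nodes at one end (D_6), so the type is D_6 (the algebra so(12)).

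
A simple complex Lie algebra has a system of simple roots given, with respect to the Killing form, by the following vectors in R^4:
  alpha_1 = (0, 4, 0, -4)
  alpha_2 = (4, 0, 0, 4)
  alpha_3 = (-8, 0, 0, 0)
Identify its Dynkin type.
C_3 (sp(6))

Compute the Cartan integers a_ij = 2(alpha_i, alpha_j)/(alpha_j, alpha_j); the resulting 3x3 Cartan matrix is
[[2, -1, 0], [-1, 2, -1], [0, -2, 2]].
The roots have two lengths (squared-length ratio 2:1); the short ones are alpha_{1,2}. The associated Dynkin diagram is a chain of 3 nodes with a double edge at one end; the terminal node there is the unique long simple root (C_3), so the type is C_3 (the algebra sp(6)).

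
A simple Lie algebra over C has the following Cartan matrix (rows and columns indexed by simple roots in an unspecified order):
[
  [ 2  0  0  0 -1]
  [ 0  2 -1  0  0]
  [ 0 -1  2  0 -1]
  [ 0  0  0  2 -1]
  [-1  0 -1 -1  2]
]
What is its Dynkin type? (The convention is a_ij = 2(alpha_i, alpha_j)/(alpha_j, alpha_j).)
type D_5

The matrix has rank 5 with 2's on the diagonal. Reading the off-diagonal entries as Dynkin edges (a single edge where a_ij = a_ji = -1; a double or triple edge where a_ij * a_ji = 2 or 3), the diagram is a chain of 3 nodes with a fork of two nodes at one end (D_5). One simple-root ordering that puts it in standard form is (alpha_2, alpha_3, alpha_5, alpha_1, alpha_4). So the algebra is type D_5, i.e. so(10).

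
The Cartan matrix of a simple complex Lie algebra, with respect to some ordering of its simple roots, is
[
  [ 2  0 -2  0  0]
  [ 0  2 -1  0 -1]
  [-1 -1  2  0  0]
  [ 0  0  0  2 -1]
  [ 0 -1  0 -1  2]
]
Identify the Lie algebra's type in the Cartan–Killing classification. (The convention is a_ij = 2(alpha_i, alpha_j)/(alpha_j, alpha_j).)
The matrix has rank 5 with 2's on the diagonal. Reading the off-diagonal entries as Dynkin edges (a single edge where a_ij = a_ji = -1; a double or triple edge where a_ij * a_ji = 2 or 3), the diagram is a chain of 5 nodes with a double edge at one end; the terminal node there is the unique long simple root (C_5). One simple-root ordering that puts it in standard form is (alpha_4, alpha_5, alpha_2, alpha_3, alpha_1). So the algebra is type C_5, i.e. sp(10).

C_5 (sp(10))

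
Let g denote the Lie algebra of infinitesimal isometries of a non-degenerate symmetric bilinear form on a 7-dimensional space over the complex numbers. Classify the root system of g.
This is so(7) with 7 odd, which has dimension 7(7-1)/2 = 21 and rank (7-1)/2 = 3. In the classification of classical Lie algebras, the orthogonal algebra so(2n+1) in an odd number of variables has type B_n; here n = 3, so the Dynkin diagram is a chain of 3 nodes with a double edge at one end; the terminal node there is the unique short simple root (B_3). Hence the type is B_3.

B_3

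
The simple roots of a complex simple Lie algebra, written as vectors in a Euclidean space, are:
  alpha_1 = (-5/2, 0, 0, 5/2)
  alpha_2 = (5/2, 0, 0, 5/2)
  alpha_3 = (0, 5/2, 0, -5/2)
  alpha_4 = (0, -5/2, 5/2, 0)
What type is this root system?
Compute the Cartan integers a_ij = 2(alpha_i, alpha_j)/(alpha_j, alpha_j); the resulting 4x4 Cartan matrix is
[[2, 0, -1, 0], [0, 2, -1, 0], [-1, -1, 2, -1], [0, 0, -1, 2]].
All simple roots have the same length, so the diagram is simply laced. The associated Dynkin diagram is a chain of 2 nodes with a fork of two nodes at one end (D_4), so the type is D_4 (the algebra so(8)).

D_4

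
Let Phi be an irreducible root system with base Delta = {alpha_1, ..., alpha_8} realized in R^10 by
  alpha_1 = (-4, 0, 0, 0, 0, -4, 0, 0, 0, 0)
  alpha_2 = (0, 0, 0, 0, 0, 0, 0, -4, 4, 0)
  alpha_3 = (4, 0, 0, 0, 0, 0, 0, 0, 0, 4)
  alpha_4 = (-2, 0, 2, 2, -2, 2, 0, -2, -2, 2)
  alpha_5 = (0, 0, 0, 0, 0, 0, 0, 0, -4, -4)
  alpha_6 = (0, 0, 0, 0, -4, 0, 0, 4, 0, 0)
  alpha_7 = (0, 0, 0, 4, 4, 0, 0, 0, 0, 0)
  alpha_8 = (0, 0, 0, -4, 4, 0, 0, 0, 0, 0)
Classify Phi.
E_8

Compute the Cartan integers a_ij = 2(alpha_i, alpha_j)/(alpha_j, alpha_j); the resulting 8x8 Cartan matrix is
[[2, 0, -1, 0, 0, 0, 0, 0], [0, 2, 0, 0, -1, -1, 0, 0], [-1, 0, 2, 0, -1, 0, 0, 0], [0, 0, 0, 2, 0, 0, 0, -1], [0, -1, -1, 0, 2, 0, 0, 0], [0, -1, 0, 0, 0, 2, -1, -1], [0, 0, 0, 0, 0, -1, 2, 0], [0, 0, 0, -1, 0, -1, 0, 2]].
All simple roots have the same length, so the diagram is simply laced. The associated Dynkin diagram is a chain of 7 nodes with one extra node attached to the third node from one end (E_8), so the type is E_8.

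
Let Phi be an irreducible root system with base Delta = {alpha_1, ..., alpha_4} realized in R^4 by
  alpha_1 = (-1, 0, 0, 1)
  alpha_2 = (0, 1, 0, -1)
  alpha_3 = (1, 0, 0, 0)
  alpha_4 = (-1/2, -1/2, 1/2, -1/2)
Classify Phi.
F4

Compute the Cartan integers a_ij = 2(alpha_i, alpha_j)/(alpha_j, alpha_j); the resulting 4x4 Cartan matrix is
[[2, -1, -2, 0], [-1, 2, 0, 0], [-1, 0, 2, -1], [0, 0, -1, 2]].
The roots have two lengths (squared-length ratio 2:1); the short ones are alpha_{3,4}. The associated Dynkin diagram is a chain of 4 nodes with a double edge between the middle two (F_4), so the type is F_4.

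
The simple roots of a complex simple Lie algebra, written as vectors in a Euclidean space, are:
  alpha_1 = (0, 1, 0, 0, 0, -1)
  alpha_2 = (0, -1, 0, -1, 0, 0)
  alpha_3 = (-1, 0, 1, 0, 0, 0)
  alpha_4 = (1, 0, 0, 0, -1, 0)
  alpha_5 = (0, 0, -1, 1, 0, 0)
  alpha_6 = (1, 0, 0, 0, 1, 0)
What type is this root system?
D6

Compute the Cartan integers a_ij = 2(alpha_i, alpha_j)/(alpha_j, alpha_j); the resulting 6x6 Cartan matrix is
[[2, -1, 0, 0, 0, 0], [-1, 2, 0, 0, -1, 0], [0, 0, 2, -1, -1, -1], [0, 0, -1, 2, 0, 0], [0, -1, -1, 0, 2, 0], [0, 0, -1, 0, 0, 2]].
All simple roots have the same length, so the diagram is simply laced. The associated Dynkin diagram is a chain of 4 nodes with a fork of two nodes at one end (D_6), so the type is D_6 (the algebra so(12)).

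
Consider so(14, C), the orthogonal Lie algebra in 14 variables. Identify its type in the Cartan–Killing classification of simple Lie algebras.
D_7

This is so(14) with 14 even, which has dimension 14(14-1)/2 = 91 and rank 14/2 = 7. In the classification of classical Lie algebras, the orthogonal algebra so(2n) in an even number of variables has type D_n; here n = 7, so the Dynkin diagram is a chain of 5 nodes with a fork of two nodes at one end (D_7). Hence the type is D_7.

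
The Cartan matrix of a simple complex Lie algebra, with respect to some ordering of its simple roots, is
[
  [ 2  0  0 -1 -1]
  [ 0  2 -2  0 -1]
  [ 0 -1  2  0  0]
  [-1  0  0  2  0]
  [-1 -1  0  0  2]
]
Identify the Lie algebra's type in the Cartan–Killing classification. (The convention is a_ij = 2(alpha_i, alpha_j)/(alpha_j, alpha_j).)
B_5

The matrix has rank 5 with 2's on the diagonal. Reading the off-diagonal entries as Dynkin edges (a single edge where a_ij = a_ji = -1; a double or triple edge where a_ij * a_ji = 2 or 3), the diagram is a chain of 5 nodes with a double edge at one end; the terminal node there is the unique short simple root (B_5). One simple-root ordering that puts it in standard form is (alpha_4, alpha_1, alpha_5, alpha_2, alpha_3). So the algebra is type B_5, i.e. so(11).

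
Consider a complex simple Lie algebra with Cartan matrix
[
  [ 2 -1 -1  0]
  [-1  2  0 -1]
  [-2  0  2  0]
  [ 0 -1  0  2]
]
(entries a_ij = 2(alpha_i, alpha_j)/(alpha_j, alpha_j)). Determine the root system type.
C4

The matrix has rank 4 with 2's on the diagonal. Reading the off-diagonal entries as Dynkin edges (a single edge where a_ij = a_ji = -1; a double or triple edge where a_ij * a_ji = 2 or 3), the diagram is a chain of 4 nodes with a double edge at one end; the terminal node there is the unique long simple root (C_4). One simple-root ordering that puts it in standard form is (alpha_4, alpha_2, alpha_1, alpha_3). So the algebra is type C_4, i.e. sp(8).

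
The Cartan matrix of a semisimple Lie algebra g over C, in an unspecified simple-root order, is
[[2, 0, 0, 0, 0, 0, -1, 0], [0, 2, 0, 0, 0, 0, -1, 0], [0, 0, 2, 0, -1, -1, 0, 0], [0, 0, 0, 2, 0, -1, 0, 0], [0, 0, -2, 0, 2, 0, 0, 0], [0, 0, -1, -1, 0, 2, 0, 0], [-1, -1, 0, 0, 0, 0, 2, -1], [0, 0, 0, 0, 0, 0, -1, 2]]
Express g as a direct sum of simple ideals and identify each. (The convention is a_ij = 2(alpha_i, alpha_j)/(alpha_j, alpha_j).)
type C_4 ⊕ type D_4

The diagram associated to this matrix has two connected components: the simple roots {alpha_3, alpha_4, alpha_5, alpha_6} form a chain of 4 nodes with a double edge at one end; the terminal node there is the unique long simple root (C_4), and {alpha_1, alpha_2, alpha_7, alpha_8} form a chain of 2 nodes with a fork of two nodes at one end (D_4). A semisimple Lie algebra decomposes uniquely as the direct sum of simple ideals, one per connected component of its Dynkin diagram, so g ≅ C_4 ⊕ D_4 (dimension 36 + 28 = 64).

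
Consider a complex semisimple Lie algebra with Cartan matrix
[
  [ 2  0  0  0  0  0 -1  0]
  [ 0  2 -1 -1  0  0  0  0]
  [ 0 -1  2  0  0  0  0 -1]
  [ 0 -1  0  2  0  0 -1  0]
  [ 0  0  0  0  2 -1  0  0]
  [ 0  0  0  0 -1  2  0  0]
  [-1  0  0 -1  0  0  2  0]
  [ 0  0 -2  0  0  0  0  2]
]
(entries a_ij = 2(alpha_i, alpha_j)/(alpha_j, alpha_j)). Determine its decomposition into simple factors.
The diagram associated to this matrix has two connected components: the simple roots {alpha_5, alpha_6} form a chain of 2 nodes with single edges (A_2), and {alpha_1, alpha_2, alpha_3, alpha_4, alpha_7, alpha_8} form a chain of 6 nodes with a double edge at one end; the terminal node there is the unique long simple root (C_6). A semisimple Lie algebra decomposes uniquely as the direct sum of simple ideals, one per connected component of its Dynkin diagram, so g ≅ A_2 ⊕ C_6 (dimension 8 + 78 = 86).

A_2 (sl(3)) + C_6 (sp(12))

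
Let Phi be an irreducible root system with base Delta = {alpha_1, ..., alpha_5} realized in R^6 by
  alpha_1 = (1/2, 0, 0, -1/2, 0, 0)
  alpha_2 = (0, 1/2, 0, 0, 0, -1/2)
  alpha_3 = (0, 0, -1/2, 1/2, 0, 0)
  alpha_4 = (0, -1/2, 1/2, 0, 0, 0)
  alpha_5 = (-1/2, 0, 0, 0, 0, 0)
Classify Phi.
type B_5

Compute the Cartan integers a_ij = 2(alpha_i, alpha_j)/(alpha_j, alpha_j); the resulting 5x5 Cartan matrix is
[[2, 0, -1, 0, -2], [0, 2, 0, -1, 0], [-1, 0, 2, -1, 0], [0, -1, -1, 2, 0], [-1, 0, 0, 0, 2]].
The roots have two lengths (squared-length ratio 2:1); the short ones are alpha_{5}. The associated Dynkin diagram is a chain of 5 nodes with a double edge at one end; the terminal node there is the unique short simple root (B_5), so the type is B_5 (the algebra so(11)).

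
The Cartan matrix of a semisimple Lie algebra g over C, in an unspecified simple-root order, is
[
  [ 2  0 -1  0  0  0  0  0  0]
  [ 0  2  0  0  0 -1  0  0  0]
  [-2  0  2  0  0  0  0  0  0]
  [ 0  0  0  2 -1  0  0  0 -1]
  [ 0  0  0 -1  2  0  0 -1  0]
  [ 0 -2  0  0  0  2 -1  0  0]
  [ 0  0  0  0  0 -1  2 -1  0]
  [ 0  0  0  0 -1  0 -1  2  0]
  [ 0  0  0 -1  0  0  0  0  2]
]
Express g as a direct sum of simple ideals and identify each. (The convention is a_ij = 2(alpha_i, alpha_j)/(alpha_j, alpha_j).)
B_2 ⊕ B_7

The diagram associated to this matrix has two connected components: the simple roots {alpha_1, alpha_3} form a chain of 2 nodes with a double edge at one end; the terminal node there is the unique short simple root (B_2), and {alpha_2, alpha_4, alpha_5, alpha_6, alpha_7, alpha_8, alpha_9} form a chain of 7 nodes with a double edge at one end; the terminal node there is the unique short simple root (B_7). A semisimple Lie algebra decomposes uniquely as the direct sum of simple ideals, one per connected component of its Dynkin diagram, so g ≅ B_2 ⊕ B_7 (dimension 10 + 105 = 115).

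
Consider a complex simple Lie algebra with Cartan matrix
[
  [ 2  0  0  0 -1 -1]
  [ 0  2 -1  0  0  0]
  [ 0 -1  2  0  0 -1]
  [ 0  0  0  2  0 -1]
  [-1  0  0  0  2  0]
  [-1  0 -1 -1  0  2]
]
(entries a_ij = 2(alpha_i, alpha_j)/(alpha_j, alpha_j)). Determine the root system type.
The matrix has rank 6 with 2's on the diagonal. Reading the off-diagonal entries as Dynkin edges (a single edge where a_ij = a_ji = -1; a double or triple edge where a_ij * a_ji = 2 or 3), the diagram is a chain of 5 nodes with one extra node attached to the third node from one end (E_6). One simple-root ordering that puts it in standard form is (alpha_5, alpha_4, alpha_1, alpha_6, alpha_3, alpha_2). So the algebra is type E_6.

E6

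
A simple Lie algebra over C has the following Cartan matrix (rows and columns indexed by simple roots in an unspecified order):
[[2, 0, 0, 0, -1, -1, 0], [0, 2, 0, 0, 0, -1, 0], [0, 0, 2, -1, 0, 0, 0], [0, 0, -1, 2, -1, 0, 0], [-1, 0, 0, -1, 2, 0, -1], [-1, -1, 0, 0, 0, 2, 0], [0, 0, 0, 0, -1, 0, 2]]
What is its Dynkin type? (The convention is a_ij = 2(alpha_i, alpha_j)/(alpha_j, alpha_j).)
type E_7

The matrix has rank 7 with 2's on the diagonal. Reading the off-diagonal entries as Dynkin edges (a single edge where a_ij = a_ji = -1; a double or triple edge where a_ij * a_ji = 2 or 3), the diagram is a chain of 6 nodes with one extra node attached to the third node from one end (E_7). One simple-root ordering that puts it in standard form is (alpha_3, alpha_7, alpha_4, alpha_5, alpha_1, alpha_6, alpha_2). So the algebra is type E_7.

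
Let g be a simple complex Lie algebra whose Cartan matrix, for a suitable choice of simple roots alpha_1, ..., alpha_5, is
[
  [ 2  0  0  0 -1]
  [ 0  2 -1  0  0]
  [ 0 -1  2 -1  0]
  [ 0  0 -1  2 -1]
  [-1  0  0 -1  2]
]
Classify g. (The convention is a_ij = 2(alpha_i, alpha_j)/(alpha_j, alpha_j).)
A5

The matrix has rank 5 with 2's on the diagonal. Reading the off-diagonal entries as Dynkin edges (a single edge where a_ij = a_ji = -1; a double or triple edge where a_ij * a_ji = 2 or 3), the diagram is a chain of 5 nodes with single edges (A_5). One simple-root ordering that puts it in standard form is (alpha_1, alpha_5, alpha_4, alpha_3, alpha_2). So the algebra is type A_5, i.e. sl(6).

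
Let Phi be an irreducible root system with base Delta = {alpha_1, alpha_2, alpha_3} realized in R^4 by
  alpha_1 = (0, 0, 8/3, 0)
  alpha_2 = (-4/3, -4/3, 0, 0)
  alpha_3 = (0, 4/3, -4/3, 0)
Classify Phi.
C_3

Compute the Cartan integers a_ij = 2(alpha_i, alpha_j)/(alpha_j, alpha_j); the resulting 3x3 Cartan matrix is
[[2, 0, -2], [0, 2, -1], [-1, -1, 2]].
The roots have two lengths (squared-length ratio 2:1); the short ones are alpha_{2,3}. The associated Dynkin diagram is a chain of 3 nodes with a double edge at one end; the terminal node there is the unique long simple root (C_3), so the type is C_3 (the algebra sp(6)).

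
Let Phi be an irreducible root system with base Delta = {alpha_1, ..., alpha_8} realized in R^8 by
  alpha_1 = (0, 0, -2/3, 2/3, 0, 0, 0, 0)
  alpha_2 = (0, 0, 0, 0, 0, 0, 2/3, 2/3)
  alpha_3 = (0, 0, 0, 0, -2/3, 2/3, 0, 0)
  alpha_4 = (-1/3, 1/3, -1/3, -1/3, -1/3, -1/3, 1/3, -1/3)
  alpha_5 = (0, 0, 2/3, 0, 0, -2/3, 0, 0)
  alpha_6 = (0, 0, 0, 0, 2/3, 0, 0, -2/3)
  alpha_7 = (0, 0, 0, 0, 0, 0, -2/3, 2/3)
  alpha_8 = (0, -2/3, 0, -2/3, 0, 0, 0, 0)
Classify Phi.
E_8

Compute the Cartan integers a_ij = 2(alpha_i, alpha_j)/(alpha_j, alpha_j); the resulting 8x8 Cartan matrix is
[[2, 0, 0, 0, -1, 0, 0, -1], [0, 2, 0, 0, 0, -1, 0, 0], [0, 0, 2, 0, -1, -1, 0, 0], [0, 0, 0, 2, 0, 0, -1, 0], [-1, 0, -1, 0, 2, 0, 0, 0], [0, -1, -1, 0, 0, 2, -1, 0], [0, 0, 0, -1, 0, -1, 2, 0], [-1, 0, 0, 0, 0, 0, 0, 2]].
All simple roots have the same length, so the diagram is simply laced. The associated Dynkin diagram is a chain of 7 nodes with one extra node attached to the third node from one end (E_8), so the type is E_8.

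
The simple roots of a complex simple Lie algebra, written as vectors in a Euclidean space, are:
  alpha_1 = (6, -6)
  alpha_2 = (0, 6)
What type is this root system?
B_2

Compute the Cartan integers a_ij = 2(alpha_i, alpha_j)/(alpha_j, alpha_j); the resulting 2x2 Cartan matrix is
[[2, -2], [-1, 2]].
The roots have two lengths (squared-length ratio 2:1); the short ones are alpha_{2}. The associated Dynkin diagram is a chain of 2 nodes with a double edge at one end; the terminal node there is the unique short simple root (B_2), so the type is B_2 (the algebra so(5)).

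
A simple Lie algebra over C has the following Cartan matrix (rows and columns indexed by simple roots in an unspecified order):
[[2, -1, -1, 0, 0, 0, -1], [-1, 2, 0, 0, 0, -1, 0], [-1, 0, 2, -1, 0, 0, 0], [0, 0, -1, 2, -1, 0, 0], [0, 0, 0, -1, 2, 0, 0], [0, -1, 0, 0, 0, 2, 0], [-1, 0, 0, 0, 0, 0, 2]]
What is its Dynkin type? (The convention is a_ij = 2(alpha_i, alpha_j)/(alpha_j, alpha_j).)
E7

The matrix has rank 7 with 2's on the diagonal. Reading the off-diagonal entries as Dynkin edges (a single edge where a_ij = a_ji = -1; a double or triple edge where a_ij * a_ji = 2 or 3), the diagram is a chain of 6 nodes with one extra node attached to the third node from one end (E_7). One simple-root ordering that puts it in standard form is (alpha_6, alpha_7, alpha_2, alpha_1, alpha_3, alpha_4, alpha_5). So the algebra is type E_7.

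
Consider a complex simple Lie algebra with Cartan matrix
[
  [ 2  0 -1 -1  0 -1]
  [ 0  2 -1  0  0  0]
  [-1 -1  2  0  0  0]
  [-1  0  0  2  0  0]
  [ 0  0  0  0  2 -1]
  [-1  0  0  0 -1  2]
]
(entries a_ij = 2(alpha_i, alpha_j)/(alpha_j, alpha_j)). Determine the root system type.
type E_6

The matrix has rank 6 with 2's on the diagonal. Reading the off-diagonal entries as Dynkin edges (a single edge where a_ij = a_ji = -1; a double or triple edge where a_ij * a_ji = 2 or 3), the diagram is a chain of 5 nodes with one extra node attached to the third node from one end (E_6). One simple-root ordering that puts it in standard form is (alpha_2, alpha_4, alpha_3, alpha_1, alpha_6, alpha_5). So the algebra is type E_6.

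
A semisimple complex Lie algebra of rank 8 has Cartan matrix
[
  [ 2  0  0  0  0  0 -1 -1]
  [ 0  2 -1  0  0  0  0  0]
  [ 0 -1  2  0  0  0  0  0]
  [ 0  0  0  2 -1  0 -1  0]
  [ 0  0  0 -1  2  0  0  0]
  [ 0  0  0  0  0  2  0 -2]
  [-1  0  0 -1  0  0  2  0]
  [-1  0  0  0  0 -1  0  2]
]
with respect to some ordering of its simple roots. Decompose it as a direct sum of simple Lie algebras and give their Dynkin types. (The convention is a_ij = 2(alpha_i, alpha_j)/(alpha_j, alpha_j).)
type A_2 ⊕ type C_6

The diagram associated to this matrix has two connected components: the simple roots {alpha_2, alpha_3} form a chain of 2 nodes with single edges (A_2), and {alpha_1, alpha_4, alpha_5, alpha_6, alpha_7, alpha_8} form a chain of 6 nodes with a double edge at one end; the terminal node there is the unique long simple root (C_6). A semisimple Lie algebra decomposes uniquely as the direct sum of simple ideals, one per connected component of its Dynkin diagram, so g ≅ A_2 ⊕ C_6 (dimension 8 + 78 = 86).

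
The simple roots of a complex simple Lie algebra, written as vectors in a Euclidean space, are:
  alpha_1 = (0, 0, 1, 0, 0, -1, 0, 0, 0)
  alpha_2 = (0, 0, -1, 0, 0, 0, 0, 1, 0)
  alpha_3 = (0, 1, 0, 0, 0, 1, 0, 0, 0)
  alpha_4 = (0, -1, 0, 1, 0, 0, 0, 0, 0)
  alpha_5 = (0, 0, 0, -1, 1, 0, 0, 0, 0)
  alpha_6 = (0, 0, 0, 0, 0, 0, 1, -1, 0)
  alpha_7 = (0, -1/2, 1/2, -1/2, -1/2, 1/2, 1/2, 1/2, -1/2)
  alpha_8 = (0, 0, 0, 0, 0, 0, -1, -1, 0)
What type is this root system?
type E_8

Compute the Cartan integers a_ij = 2(alpha_i, alpha_j)/(alpha_j, alpha_j); the resulting 8x8 Cartan matrix is
[[2, -1, -1, 0, 0, 0, 0, 0], [-1, 2, 0, 0, 0, -1, 0, -1], [-1, 0, 2, -1, 0, 0, 0, 0], [0, 0, -1, 2, -1, 0, 0, 0], [0, 0, 0, -1, 2, 0, 0, 0], [0, -1, 0, 0, 0, 2, 0, 0], [0, 0, 0, 0, 0, 0, 2, -1], [0, -1, 0, 0, 0, 0, -1, 2]].
All simple roots have the same length, so the diagram is simply laced. The associated Dynkin diagram is a chain of 7 nodes with one extra node attached to the third node from one end (E_8), so the type is E_8.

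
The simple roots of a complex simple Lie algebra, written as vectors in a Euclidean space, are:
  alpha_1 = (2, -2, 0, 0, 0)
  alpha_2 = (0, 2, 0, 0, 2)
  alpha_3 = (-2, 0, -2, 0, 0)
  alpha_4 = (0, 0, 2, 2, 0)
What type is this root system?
A_4 (sl(5))

Compute the Cartan integers a_ij = 2(alpha_i, alpha_j)/(alpha_j, alpha_j); the resulting 4x4 Cartan matrix is
[[2, -1, -1, 0], [-1, 2, 0, 0], [-1, 0, 2, -1], [0, 0, -1, 2]].
All simple roots have the same length, so the diagram is simply laced. The associated Dynkin diagram is a chain of 4 nodes with single edges (A_4), so the type is A_4 (the algebra sl(5)).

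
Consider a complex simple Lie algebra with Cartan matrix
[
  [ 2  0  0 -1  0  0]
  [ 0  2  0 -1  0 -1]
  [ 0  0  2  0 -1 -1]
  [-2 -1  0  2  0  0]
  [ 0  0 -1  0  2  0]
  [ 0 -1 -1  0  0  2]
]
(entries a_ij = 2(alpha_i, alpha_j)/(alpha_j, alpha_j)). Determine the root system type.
B_6 (so(13))

The matrix has rank 6 with 2's on the diagonal. Reading the off-diagonal entries as Dynkin edges (a single edge where a_ij = a_ji = -1; a double or triple edge where a_ij * a_ji = 2 or 3), the diagram is a chain of 6 nodes with a double edge at one end; the terminal node there is the unique short simple root (B_6). One simple-root ordering that puts it in standard form is (alpha_5, alpha_3, alpha_6, alpha_2, alpha_4, alpha_1). So the algebra is type B_6, i.e. so(13).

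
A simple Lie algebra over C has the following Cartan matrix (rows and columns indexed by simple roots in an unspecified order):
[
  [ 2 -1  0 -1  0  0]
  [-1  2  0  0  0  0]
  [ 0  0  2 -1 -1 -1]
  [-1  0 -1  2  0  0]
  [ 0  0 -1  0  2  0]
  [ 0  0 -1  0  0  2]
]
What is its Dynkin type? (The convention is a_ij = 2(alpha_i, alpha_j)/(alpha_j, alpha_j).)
The matrix has rank 6 with 2's on the diagonal. Reading the off-diagonal entries as Dynkin edges (a single edge where a_ij = a_ji = -1; a double or triple edge where a_ij * a_ji = 2 or 3), the diagram is a chain of 4 nodes with a fork of two nodes at one end (D_6). One simple-root ordering that puts it in standard form is (alpha_2, alpha_1, alpha_4, alpha_3, alpha_6, alpha_5). So the algebra is type D_6, i.e. so(12).

D_6 (so(12))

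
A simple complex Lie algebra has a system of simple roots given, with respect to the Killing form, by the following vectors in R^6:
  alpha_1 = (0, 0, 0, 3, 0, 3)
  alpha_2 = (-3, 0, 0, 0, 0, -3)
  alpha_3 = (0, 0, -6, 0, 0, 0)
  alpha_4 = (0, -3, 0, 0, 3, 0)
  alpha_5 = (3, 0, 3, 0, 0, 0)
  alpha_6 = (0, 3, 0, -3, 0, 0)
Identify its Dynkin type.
C6

Compute the Cartan integers a_ij = 2(alpha_i, alpha_j)/(alpha_j, alpha_j); the resulting 6x6 Cartan matrix is
[[2, -1, 0, 0, 0, -1], [-1, 2, 0, 0, -1, 0], [0, 0, 2, 0, -2, 0], [0, 0, 0, 2, 0, -1], [0, -1, -1, 0, 2, 0], [-1, 0, 0, -1, 0, 2]].
The roots have two lengths (squared-length ratio 2:1); the short ones are alpha_{1,2,4,5,6}. The associated Dynkin diagram is a chain of 6 nodes with a double edge at one end; the terminal node there is the unique long simple root (C_6), so the type is C_6 (the algebra sp(12)).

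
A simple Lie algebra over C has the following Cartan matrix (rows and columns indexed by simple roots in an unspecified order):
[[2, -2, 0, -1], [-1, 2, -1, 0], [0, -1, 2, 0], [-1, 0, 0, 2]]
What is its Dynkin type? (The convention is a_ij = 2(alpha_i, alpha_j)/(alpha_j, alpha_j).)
F_4

The matrix has rank 4 with 2's on the diagonal. Reading the off-diagonal entries as Dynkin edges (a single edge where a_ij = a_ji = -1; a double or triple edge where a_ij * a_ji = 2 or 3), the diagram is a chain of 4 nodes with a double edge between the middle two (F_4). One simple-root ordering that puts it in standard form is (alpha_4, alpha_1, alpha_2, alpha_3). So the algebra is type F_4.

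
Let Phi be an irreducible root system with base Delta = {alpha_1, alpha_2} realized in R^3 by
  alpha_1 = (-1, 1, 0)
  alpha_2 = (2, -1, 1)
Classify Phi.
Compute the Cartan integers a_ij = 2(alpha_i, alpha_j)/(alpha_j, alpha_j); the resulting 2x2 Cartan matrix is
[[2, -1], [-3, 2]].
The roots have two lengths (squared-length ratio 3:1); the short ones are alpha_{1}. The associated Dynkin diagram is two nodes joined by a triple edge (G_2), so the type is G_2.

G_2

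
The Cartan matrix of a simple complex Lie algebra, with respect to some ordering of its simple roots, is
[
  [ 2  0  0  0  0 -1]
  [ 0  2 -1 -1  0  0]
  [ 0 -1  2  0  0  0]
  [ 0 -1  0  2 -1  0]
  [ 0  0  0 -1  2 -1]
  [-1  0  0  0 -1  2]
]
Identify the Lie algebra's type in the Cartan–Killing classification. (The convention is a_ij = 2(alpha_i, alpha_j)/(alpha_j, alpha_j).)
type A_6

The matrix has rank 6 with 2's on the diagonal. Reading the off-diagonal entries as Dynkin edges (a single edge where a_ij = a_ji = -1; a double or triple edge where a_ij * a_ji = 2 or 3), the diagram is a chain of 6 nodes with single edges (A_6). One simple-root ordering that puts it in standard form is (alpha_3, alpha_2, alpha_4, alpha_5, alpha_6, alpha_1). So the algebra is type A_6, i.e. sl(7).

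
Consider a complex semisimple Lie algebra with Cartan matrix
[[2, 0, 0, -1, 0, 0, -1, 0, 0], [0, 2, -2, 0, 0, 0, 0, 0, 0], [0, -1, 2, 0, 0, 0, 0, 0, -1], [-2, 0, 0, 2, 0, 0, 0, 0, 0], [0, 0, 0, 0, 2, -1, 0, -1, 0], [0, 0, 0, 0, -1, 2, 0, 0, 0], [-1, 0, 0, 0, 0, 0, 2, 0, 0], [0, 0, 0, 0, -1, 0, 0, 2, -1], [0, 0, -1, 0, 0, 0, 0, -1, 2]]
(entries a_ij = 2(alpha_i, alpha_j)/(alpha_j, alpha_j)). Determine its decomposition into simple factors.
C3 ⊕ C6

The diagram associated to this matrix has two connected components: the simple roots {alpha_1, alpha_4, alpha_7} form a chain of 3 nodes with a double edge at one end; the terminal node there is the unique long simple root (C_3), and {alpha_2, alpha_3, alpha_5, alpha_6, alpha_8, alpha_9} form a chain of 6 nodes with a double edge at one end; the terminal node there is the unique long simple root (C_6). A semisimple Lie algebra decomposes uniquely as the direct sum of simple ideals, one per connected component of its Dynkin diagram, so g ≅ C_3 ⊕ C_6 (dimension 21 + 78 = 99).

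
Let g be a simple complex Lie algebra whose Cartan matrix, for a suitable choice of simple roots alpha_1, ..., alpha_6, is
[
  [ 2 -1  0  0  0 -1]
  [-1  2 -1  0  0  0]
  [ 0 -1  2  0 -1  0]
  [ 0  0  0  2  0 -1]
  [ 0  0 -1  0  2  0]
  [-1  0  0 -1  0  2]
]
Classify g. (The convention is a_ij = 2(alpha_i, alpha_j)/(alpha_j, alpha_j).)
The matrix has rank 6 with 2's on the diagonal. Reading the off-diagonal entries as Dynkin edges (a single edge where a_ij = a_ji = -1; a double or triple edge where a_ij * a_ji = 2 or 3), the diagram is a chain of 6 nodes with single edges (A_6). One simple-root ordering that puts it in standard form is (alpha_5, alpha_3, alpha_2, alpha_1, alpha_6, alpha_4). So the algebra is type A_6, i.e. sl(7).

A6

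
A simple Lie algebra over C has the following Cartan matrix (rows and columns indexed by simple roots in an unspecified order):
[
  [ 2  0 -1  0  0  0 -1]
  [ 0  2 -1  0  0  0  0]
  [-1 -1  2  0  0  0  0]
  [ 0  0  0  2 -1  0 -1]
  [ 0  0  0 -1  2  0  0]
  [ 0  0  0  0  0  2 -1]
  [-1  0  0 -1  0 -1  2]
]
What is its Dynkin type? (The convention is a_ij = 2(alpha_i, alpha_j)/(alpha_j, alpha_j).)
The matrix has rank 7 with 2's on the diagonal. Reading the off-diagonal entries as Dynkin edges (a single edge where a_ij = a_ji = -1; a double or triple edge where a_ij * a_ji = 2 or 3), the diagram is a chain of 6 nodes with one extra node attached to the third node from one end (E_7). One simple-root ordering that puts it in standard form is (alpha_5, alpha_6, alpha_4, alpha_7, alpha_1, alpha_3, alpha_2). So the algebra is type E_7.

type E_7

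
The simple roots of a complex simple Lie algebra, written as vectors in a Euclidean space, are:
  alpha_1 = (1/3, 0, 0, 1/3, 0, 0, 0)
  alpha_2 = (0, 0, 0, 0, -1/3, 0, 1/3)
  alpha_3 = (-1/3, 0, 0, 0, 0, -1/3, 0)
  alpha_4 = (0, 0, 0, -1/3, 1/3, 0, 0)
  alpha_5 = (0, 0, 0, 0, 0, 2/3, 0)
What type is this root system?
C_5 (sp(10))

Compute the Cartan integers a_ij = 2(alpha_i, alpha_j)/(alpha_j, alpha_j); the resulting 5x5 Cartan matrix is
[[2, 0, -1, -1, 0], [0, 2, 0, -1, 0], [-1, 0, 2, 0, -1], [-1, -1, 0, 2, 0], [0, 0, -2, 0, 2]].
The roots have two lengths (squared-length ratio 2:1); the short ones are alpha_{1,2,3,4}. The associated Dynkin diagram is a chain of 5 nodes with a double edge at one end; the terminal node there is the unique long simple root (C_5), so the type is C_5 (the algebra sp(10)).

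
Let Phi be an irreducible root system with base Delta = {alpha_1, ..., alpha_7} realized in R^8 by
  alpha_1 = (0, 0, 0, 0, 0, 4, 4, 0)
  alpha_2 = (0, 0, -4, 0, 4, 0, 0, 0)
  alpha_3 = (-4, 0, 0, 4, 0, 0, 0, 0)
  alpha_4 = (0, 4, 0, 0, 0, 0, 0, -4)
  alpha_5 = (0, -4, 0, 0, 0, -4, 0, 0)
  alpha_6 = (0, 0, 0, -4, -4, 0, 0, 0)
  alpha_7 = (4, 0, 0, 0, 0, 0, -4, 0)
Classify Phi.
A7

Compute the Cartan integers a_ij = 2(alpha_i, alpha_j)/(alpha_j, alpha_j); the resulting 7x7 Cartan matrix is
[[2, 0, 0, 0, -1, 0, -1], [0, 2, 0, 0, 0, -1, 0], [0, 0, 2, 0, 0, -1, -1], [0, 0, 0, 2, -1, 0, 0], [-1, 0, 0, -1, 2, 0, 0], [0, -1, -1, 0, 0, 2, 0], [-1, 0, -1, 0, 0, 0, 2]].
All simple roots have the same length, so the diagram is simply laced. The associated Dynkin diagram is a chain of 7 nodes with single edges (A_7), so the type is A_7 (the algebra sl(8)).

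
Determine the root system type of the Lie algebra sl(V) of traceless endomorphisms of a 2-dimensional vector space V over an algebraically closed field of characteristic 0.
This is sl(2), which has dimension 2^2 - 1 = 3 and rank 2 - 1 = 1 (a Cartan subalgebra is the diagonal traceless matrices). In the classification of classical Lie algebras, the special linear algebra sl(n+1) has type A_n; here n = 1, so the Dynkin diagram is a chain of 1 nodes with single edges (A_1). Hence the type is A_1.

A_1 (sl(2))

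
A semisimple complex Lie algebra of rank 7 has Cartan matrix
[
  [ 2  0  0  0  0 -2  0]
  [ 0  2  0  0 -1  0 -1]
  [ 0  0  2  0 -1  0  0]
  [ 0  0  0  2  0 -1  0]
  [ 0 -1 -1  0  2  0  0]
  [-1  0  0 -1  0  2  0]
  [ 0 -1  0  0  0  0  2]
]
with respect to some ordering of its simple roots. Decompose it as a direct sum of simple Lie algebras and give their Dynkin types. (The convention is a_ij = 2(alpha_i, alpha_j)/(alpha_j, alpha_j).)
The diagram associated to this matrix has two connected components: the simple roots {alpha_2, alpha_3, alpha_5, alpha_7} form a chain of 4 nodes with single edges (A_4), and {alpha_1, alpha_4, alpha_6} form a chain of 3 nodes with a double edge at one end; the terminal node there is the unique long simple root (C_3). A semisimple Lie algebra decomposes uniquely as the direct sum of simple ideals, one per connected component of its Dynkin diagram, so g ≅ A_4 ⊕ C_3 (dimension 24 + 21 = 45).

A_4 + C_3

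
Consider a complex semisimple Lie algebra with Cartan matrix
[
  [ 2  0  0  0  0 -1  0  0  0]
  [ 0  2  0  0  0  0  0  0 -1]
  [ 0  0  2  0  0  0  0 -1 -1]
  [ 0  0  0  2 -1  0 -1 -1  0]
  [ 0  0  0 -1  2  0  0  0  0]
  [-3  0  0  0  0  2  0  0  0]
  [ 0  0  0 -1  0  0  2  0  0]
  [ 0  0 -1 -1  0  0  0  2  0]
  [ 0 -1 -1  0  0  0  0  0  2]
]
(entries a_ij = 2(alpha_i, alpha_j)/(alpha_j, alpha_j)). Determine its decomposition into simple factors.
The diagram associated to this matrix has two connected components: the simple roots {alpha_2, alpha_3, alpha_4, alpha_5, alpha_7, alpha_8, alpha_9} form a chain of 5 nodes with a fork of two nodes at one end (D_7), and {alpha_1, alpha_6} form two nodes joined by a triple edge (G_2). A semisimple Lie algebra decomposes uniquely as the direct sum of simple ideals, one per connected component of its Dynkin diagram, so g ≅ D_7 ⊕ G_2 (dimension 91 + 14 = 105).

D7 ⊕ G2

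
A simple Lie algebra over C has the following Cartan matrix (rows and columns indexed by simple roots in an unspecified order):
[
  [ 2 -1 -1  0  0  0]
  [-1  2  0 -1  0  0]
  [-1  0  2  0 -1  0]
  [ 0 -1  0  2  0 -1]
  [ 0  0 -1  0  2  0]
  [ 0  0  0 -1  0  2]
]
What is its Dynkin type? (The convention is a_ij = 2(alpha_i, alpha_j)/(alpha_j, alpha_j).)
A_6

The matrix has rank 6 with 2's on the diagonal. Reading the off-diagonal entries as Dynkin edges (a single edge where a_ij = a_ji = -1; a double or triple edge where a_ij * a_ji = 2 or 3), the diagram is a chain of 6 nodes with single edges (A_6). One simple-root ordering that puts it in standard form is (alpha_6, alpha_4, alpha_2, alpha_1, alpha_3, alpha_5). So the algebra is type A_6, i.e. sl(7).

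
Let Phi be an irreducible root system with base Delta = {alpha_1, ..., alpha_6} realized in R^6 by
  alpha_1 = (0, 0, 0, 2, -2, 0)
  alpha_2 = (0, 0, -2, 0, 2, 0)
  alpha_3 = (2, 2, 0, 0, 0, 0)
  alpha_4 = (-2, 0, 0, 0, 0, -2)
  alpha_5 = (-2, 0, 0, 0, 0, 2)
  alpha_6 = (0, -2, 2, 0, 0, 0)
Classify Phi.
D6

Compute the Cartan integers a_ij = 2(alpha_i, alpha_j)/(alpha_j, alpha_j); the resulting 6x6 Cartan matrix is
[[2, -1, 0, 0, 0, 0], [-1, 2, 0, 0, 0, -1], [0, 0, 2, -1, -1, -1], [0, 0, -1, 2, 0, 0], [0, 0, -1, 0, 2, 0], [0, -1, -1, 0, 0, 2]].
All simple roots have the same length, so the diagram is simply laced. The associated Dynkin diagram is a chain of 4 nodes with a fork of two nodes at one end (D_6), so the type is D_6 (the algebra so(12)).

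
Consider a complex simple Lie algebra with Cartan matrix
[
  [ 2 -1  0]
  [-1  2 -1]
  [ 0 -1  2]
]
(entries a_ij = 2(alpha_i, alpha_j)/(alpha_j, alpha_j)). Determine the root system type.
A_3 (sl(4))

The matrix has rank 3 with 2's on the diagonal. Reading the off-diagonal entries as Dynkin edges (a single edge where a_ij = a_ji = -1; a double or triple edge where a_ij * a_ji = 2 or 3), the diagram is a chain of 3 nodes with single edges (A_3). One simple-root ordering that puts it in standard form is (alpha_3, alpha_2, alpha_1). So the algebra is type A_3, i.e. sl(4).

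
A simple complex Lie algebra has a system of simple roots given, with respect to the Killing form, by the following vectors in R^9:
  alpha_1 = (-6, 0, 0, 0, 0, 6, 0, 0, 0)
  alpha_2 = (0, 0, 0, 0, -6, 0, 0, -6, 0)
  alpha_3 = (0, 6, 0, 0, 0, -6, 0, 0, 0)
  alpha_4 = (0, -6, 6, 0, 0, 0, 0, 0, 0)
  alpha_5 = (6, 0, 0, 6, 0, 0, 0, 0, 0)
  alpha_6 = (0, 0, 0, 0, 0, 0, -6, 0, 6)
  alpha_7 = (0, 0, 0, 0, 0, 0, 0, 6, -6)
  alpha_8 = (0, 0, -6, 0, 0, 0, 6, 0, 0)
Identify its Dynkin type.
Compute the Cartan integers a_ij = 2(alpha_i, alpha_j)/(alpha_j, alpha_j); the resulting 8x8 Cartan matrix is
[[2, 0, -1, 0, -1, 0, 0, 0], [0, 2, 0, 0, 0, 0, -1, 0], [-1, 0, 2, -1, 0, 0, 0, 0], [0, 0, -1, 2, 0, 0, 0, -1], [-1, 0, 0, 0, 2, 0, 0, 0], [0, 0, 0, 0, 0, 2, -1, -1], [0, -1, 0, 0, 0, -1, 2, 0], [0, 0, 0, -1, 0, -1, 0, 2]].
All simple roots have the same length, so the diagram is simply laced. The associated Dynkin diagram is a chain of 8 nodes with single edges (A_8), so the type is A_8 (the algebra sl(9)).

A_8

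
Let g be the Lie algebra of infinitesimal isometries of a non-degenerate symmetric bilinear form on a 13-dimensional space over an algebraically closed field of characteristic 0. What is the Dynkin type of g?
This is so(13) with 13 odd, which has dimension 13(13-1)/2 = 78 and rank (13-1)/2 = 6. In the classification of classical Lie algebras, the orthogonal algebra so(2n+1) in an odd number of variables has type B_n; here n = 6, so the Dynkin diagram is a chain of 6 nodes with a double edge at one end; the terminal node there is the unique short simple root (B_6). Hence the type is B_6.

B6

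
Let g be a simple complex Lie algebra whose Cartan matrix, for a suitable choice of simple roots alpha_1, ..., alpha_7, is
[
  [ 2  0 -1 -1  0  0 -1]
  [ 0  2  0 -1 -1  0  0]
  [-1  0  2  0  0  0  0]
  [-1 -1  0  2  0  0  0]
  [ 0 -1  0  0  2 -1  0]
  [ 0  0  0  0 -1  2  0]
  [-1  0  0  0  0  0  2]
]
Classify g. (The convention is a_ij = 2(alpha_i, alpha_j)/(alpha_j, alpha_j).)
The matrix has rank 7 with 2's on the diagonal. Reading the off-diagonal entries as Dynkin edges (a single edge where a_ij = a_ji = -1; a double or triple edge where a_ij * a_ji = 2 or 3), the diagram is a chain of 5 nodes with a fork of two nodes at one end (D_7). One simple-root ordering that puts it in standard form is (alpha_6, alpha_5, alpha_2, alpha_4, alpha_1, alpha_3, alpha_7). So the algebra is type D_7, i.e. so(14).

type D_7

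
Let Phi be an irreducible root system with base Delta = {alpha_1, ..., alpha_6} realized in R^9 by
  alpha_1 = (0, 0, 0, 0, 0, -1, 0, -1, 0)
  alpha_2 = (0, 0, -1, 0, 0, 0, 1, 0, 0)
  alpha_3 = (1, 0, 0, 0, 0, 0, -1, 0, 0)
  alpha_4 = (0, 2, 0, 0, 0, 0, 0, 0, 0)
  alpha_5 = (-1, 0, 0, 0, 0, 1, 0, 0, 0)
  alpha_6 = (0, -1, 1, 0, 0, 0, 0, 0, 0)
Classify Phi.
Compute the Cartan integers a_ij = 2(alpha_i, alpha_j)/(alpha_j, alpha_j); the resulting 6x6 Cartan matrix is
[[2, 0, 0, 0, -1, 0], [0, 2, -1, 0, 0, -1], [0, -1, 2, 0, -1, 0], [0, 0, 0, 2, 0, -2], [-1, 0, -1, 0, 2, 0], [0, -1, 0, -1, 0, 2]].
The roots have two lengths (squared-length ratio 2:1); the short ones are alpha_{1,2,3,5,6}. The associated Dynkin diagram is a chain of 6 nodes with a double edge at one end; the terminal node there is the unique long simple root (C_6), so the type is C_6 (the algebra sp(12)).

C_6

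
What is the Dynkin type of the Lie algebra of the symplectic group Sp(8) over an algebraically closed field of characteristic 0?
This is sp(8), which has dimension 8(8+1)/2 = 36 and rank 8/2 = 4. In the classification of classical Lie algebras, the symplectic algebra sp(2n) has type C_n; here n = 4, so the Dynkin diagram is a chain of 4 nodes with a double edge at one end; the terminal node there is the unique long simple root (C_4). Hence the type is C_4.

C4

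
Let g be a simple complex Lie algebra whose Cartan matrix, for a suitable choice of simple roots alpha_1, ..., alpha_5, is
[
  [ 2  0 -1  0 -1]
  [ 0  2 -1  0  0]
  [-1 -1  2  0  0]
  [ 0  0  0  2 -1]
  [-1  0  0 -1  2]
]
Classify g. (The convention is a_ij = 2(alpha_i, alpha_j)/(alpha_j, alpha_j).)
A_5

The matrix has rank 5 with 2's on the diagonal. Reading the off-diagonal entries as Dynkin edges (a single edge where a_ij = a_ji = -1; a double or triple edge where a_ij * a_ji = 2 or 3), the diagram is a chain of 5 nodes with single edges (A_5). One simple-root ordering that puts it in standard form is (alpha_2, alpha_3, alpha_1, alpha_5, alpha_4). So the algebra is type A_5, i.e. sl(6).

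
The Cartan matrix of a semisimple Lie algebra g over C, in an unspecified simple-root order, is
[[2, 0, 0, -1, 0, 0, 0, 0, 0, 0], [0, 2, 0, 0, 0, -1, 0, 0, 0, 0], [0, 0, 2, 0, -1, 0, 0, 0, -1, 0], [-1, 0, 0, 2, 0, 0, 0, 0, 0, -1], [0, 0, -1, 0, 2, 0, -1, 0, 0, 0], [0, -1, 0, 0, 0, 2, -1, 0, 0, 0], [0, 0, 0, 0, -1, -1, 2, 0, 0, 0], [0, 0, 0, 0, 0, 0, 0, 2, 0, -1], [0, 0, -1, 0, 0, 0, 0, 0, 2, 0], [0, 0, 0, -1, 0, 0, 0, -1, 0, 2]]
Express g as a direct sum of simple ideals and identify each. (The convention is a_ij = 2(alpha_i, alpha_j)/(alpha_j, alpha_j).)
The diagram associated to this matrix has two connected components: the simple roots {alpha_1, alpha_4, alpha_8, alpha_10} form a chain of 4 nodes with single edges (A_4), and {alpha_2, alpha_3, alpha_5, alpha_6, alpha_7, alpha_9} form a chain of 6 nodes with single edges (A_6). A semisimple Lie algebra decomposes uniquely as the direct sum of simple ideals, one per connected component of its Dynkin diagram, so g ≅ A_4 ⊕ A_6 (dimension 24 + 48 = 72).

A_4 (sl(5)) ⊕ A_6 (sl(7))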